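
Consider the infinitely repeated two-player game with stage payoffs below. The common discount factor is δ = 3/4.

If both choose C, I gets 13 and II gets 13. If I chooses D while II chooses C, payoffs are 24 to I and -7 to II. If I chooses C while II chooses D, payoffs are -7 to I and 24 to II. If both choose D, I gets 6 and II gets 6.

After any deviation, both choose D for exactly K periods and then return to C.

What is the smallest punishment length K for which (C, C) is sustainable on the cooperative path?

IC: δ(1−δ^K)/(1−δ) ≥ (24−13)/(13−6) = 11/7.
With δ = 3/4: need 1 − δ^K ≥ 11/7·(1−3/4)/(3/4), i.e. δ^K ≤ 0.4762.
Since (3/4)^2 = 0.5625 and (3/4)^3 = 0.4219, the smallest such K is 3.

3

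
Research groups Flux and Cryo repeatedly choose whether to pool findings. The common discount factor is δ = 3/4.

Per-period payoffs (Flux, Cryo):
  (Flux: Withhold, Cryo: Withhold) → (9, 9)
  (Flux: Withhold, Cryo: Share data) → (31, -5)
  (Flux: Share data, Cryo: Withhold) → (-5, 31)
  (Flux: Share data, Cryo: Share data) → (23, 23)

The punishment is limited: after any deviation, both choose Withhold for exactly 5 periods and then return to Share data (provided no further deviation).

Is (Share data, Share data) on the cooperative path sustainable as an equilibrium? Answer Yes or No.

Yes

A one-shot deviation gives 31 now, then 9 for 5 periods, then back to 23.
Gain from deviating: (31−23) today; loss: (23−9) in each of the next 5 periods.
No-deviation condition: (23−9)(δ+…+δ^5) ≥ 31−23, i.e. δ+…+δ^5 ≥ 4/7.
At δ = 3/4: δ+…+δ^5 = 2.2881 ≥ 0.5714.
So cooperation is sustainable.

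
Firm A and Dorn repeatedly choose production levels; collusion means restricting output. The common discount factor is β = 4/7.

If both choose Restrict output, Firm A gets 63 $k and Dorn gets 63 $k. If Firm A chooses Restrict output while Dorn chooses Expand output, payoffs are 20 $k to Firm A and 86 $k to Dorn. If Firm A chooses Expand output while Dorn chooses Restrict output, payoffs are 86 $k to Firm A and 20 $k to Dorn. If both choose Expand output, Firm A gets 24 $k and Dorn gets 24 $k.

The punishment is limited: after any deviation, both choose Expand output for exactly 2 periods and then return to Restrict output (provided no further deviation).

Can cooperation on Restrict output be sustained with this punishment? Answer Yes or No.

Yes

IC: β+…+β^2 ≥ (86−63)/(63−24) = 23/39.
At β = 4/7: partial sum = 0.8980 ≥ 0.5897. Cooperation sustainable.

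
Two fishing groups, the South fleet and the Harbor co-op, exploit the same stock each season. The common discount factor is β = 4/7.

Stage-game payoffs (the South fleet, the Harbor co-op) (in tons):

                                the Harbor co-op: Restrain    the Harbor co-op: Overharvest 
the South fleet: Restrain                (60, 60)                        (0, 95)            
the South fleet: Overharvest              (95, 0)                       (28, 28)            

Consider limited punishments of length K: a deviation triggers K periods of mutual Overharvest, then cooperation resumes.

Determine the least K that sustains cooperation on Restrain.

No profitable deviation requires (60−28)(β+…+β^K) ≥ 95−60, i.e. β+…+β^K ≥ 35/32 ≈ 1.0938.
With β = 4/7, the partial sums are K=1: 0.5714, K=2: 0.8980, K=3: 1.0845, K=4: 1.1912.
K = 4 is the first length at which the sum reaches 1.0938.

4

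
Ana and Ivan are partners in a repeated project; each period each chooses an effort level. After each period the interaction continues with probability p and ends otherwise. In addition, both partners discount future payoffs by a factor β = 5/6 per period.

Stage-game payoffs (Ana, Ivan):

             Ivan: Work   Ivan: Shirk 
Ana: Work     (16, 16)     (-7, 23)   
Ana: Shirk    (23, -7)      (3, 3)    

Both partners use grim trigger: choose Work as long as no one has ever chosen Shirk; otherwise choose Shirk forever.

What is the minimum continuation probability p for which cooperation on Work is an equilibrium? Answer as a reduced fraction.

With continuation probability p and discount β, the effective per-period discount factor is βp.
Grim-trigger IC: βp ≥ (23−16)/(23−3) = 7/20.
So p ≥ (7/20)/(5/6) = 21/50.

21/50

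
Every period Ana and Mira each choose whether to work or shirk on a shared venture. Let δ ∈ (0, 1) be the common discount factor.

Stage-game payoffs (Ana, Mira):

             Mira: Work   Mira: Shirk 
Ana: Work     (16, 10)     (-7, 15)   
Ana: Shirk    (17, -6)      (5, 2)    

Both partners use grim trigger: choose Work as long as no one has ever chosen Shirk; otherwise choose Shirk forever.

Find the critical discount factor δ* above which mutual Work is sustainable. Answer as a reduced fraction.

5/13

Ana: cooperation gives 16 each period; deviation gives 17 once then 5 forever.
  16/(1−δ) ≥ 17 + 5δ/(1−δ) ⇒ δ ≥ 1/12.
Mira: cooperation gives 10 each period; deviation gives 15 once then 2 forever.
  δ ≥ 5/13.
Both must hold, so the binding constraint is Mira's: δ ≥ 5/13.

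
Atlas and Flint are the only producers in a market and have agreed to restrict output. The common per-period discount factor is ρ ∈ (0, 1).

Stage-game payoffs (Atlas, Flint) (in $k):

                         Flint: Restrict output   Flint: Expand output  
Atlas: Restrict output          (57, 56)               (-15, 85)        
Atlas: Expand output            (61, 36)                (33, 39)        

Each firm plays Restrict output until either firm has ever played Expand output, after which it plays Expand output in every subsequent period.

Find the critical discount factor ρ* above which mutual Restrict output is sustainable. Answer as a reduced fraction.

29/46

Atlas's threshold: (61−57)/(61−33) = 1/7.
Flint's threshold: (85−56)/(85−39) = 29/46.
1/7 < 29/46, so Flint binds and ρ* = 29/46.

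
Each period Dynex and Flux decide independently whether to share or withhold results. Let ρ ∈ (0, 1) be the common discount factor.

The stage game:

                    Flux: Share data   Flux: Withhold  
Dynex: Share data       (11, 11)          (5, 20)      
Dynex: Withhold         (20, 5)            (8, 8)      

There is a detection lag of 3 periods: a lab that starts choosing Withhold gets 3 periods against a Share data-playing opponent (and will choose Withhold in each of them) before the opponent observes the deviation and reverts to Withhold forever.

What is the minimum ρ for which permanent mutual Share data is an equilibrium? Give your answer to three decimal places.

Deviating for the 3 undetected periods gains 20−11 = 9 per period over cooperation, then loses 11−8 = 3 per period forever once punishment starts.
Gain: 9(1 + ρ + … + ρ^2); loss: 3·ρ^3/(1−ρ).
No profitable deviation ⇔ 9(1−ρ^3) ≤ 3·ρ^3, i.e. ρ^3 ≥ 9/(9+3) = 3/4.
Hence ρ ≥ (3/4)^(1/3) ≈ 0.909.

0.909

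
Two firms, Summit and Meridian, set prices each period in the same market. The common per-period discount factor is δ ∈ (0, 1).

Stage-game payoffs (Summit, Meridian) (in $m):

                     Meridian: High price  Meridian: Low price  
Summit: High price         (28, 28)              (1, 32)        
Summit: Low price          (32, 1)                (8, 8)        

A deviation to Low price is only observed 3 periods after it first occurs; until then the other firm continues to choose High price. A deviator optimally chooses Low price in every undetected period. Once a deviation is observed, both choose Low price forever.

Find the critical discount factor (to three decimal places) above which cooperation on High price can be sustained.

0.550

The best deviation is to choose Low price for all 3 undetected periods, earning 32 each, then 8 forever once detected.
Deviation value: 32(1−δ^3)/(1−δ) + 8δ^3/(1−δ); cooperation value: 28/(1−δ).
IC: 28 ≥ 32(1−δ^3) + 8δ^3 = 32 − 24δ^3.
So δ^3 ≥ 4/24 = 1/6, giving δ ≥ (1/6)^(1/3) ≈ 0.550.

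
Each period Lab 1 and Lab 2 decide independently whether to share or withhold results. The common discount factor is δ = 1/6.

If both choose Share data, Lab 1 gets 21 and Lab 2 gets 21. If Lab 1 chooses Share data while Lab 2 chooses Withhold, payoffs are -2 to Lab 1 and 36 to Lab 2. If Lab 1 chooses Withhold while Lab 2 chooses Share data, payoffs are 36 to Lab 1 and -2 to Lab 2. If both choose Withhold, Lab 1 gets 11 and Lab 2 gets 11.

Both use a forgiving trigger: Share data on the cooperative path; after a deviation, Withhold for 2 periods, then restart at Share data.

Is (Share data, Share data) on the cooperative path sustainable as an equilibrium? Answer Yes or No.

A one-shot deviation gives 36 now, then 11 for 2 periods, then back to 21.
Gain from deviating: (36−21) today; loss: (21−11) in each of the next 2 periods.
No-deviation condition: (21−11)(δ+…+δ^2) ≥ 36−21, i.e. δ+…+δ^2 ≥ 3/2.
At δ = 1/6: δ+…+δ^2 = 0.1944 < 1.5000.
So cooperation is not sustainable.

No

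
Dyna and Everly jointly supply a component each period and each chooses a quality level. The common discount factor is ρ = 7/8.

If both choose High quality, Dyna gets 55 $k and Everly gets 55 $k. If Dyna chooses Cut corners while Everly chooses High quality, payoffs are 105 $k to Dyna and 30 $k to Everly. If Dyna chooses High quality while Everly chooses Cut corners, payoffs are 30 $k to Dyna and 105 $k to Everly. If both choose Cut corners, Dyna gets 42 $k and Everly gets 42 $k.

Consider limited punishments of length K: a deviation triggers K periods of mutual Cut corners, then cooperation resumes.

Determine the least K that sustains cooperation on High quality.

6

IC: ρ(1−ρ^K)/(1−ρ) ≥ (105−55)/(55−42) = 50/13.
With ρ = 7/8: need 1 − ρ^K ≥ 50/13·(1−7/8)/(7/8), i.e. ρ^K ≤ 0.4505.
Since (7/8)^5 = 0.5129 and (7/8)^6 = 0.4488, the smallest such K is 6.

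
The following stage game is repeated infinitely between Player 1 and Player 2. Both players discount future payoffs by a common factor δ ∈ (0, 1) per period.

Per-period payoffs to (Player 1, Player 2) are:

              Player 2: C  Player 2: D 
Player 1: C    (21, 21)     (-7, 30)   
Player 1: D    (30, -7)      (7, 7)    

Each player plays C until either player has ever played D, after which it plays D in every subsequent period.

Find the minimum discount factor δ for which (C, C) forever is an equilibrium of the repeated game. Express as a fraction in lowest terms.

Under grim trigger the critical discount factor is (T−C)/(T−P) with T = 30, C = 21, P = 7.
δ* = (30−21)/(30−7) = 9/23.

9/23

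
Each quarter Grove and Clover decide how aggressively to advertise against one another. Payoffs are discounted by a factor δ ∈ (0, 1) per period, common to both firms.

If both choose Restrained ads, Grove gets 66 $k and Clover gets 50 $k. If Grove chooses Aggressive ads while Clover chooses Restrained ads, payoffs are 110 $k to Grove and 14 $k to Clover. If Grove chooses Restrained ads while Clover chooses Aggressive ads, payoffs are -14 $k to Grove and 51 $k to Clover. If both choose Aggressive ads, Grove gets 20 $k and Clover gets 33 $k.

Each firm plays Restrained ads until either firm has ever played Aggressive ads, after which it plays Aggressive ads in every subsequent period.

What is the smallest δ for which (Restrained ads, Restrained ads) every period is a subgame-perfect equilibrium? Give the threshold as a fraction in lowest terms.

For Grove: deviation gain 110−66 = 44, per-period punishment loss 66−20 = 46. IC gives δ ≥ 44/90 = 22/45.
For Clover: gain 1, loss 17 per period, so δ ≥ 1/18.
The tighter constraint is Grove's, so cooperation needs δ ≥ 22/45.

22/45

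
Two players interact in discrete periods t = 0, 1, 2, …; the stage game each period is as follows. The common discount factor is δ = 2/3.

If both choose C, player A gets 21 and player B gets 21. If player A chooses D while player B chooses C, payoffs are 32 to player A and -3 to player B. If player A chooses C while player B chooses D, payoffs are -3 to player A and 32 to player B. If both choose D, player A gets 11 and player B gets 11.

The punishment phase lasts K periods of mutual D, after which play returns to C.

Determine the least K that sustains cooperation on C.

2

IC: δ(1−δ^K)/(1−δ) ≥ (32−21)/(21−11) = 11/10.
With δ = 2/3: need 1 − δ^K ≥ 11/10·(1−2/3)/(2/3), i.e. δ^K ≤ 0.4500.
Since (2/3)^1 = 0.6667 and (2/3)^2 = 0.4444, the smallest such K is 2.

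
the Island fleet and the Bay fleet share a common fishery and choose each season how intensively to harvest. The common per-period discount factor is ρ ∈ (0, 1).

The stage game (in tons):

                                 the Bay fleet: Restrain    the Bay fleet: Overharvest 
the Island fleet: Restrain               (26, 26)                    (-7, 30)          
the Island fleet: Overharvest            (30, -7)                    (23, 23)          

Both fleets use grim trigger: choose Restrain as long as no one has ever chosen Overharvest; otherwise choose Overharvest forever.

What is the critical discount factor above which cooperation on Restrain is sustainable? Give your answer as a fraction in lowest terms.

One-period gain from deviating is 30 − 26 = 4. The loss is 26 − 23 = 3 in every subsequent period, with present value 3·ρ/(1−ρ).
Deviation is unprofitable when 3·ρ/(1−ρ) ≥ 4, i.e. ρ/(1−ρ) ≥ 4/3.
Equivalently ρ ≥ 4/(4+3) = 4/7.

4/7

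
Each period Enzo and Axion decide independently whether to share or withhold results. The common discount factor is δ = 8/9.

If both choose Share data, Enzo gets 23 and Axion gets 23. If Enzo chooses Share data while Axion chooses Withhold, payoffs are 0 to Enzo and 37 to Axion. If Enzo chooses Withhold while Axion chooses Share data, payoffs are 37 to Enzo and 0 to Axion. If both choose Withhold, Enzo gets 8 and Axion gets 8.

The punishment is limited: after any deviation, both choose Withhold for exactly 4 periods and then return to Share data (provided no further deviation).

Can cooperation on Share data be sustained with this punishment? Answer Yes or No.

IC: δ+…+δ^4 ≥ (37−23)/(23−8) = 14/15.
At δ = 8/9: partial sum = 3.0056 ≥ 0.9333. Cooperation sustainable.

Yes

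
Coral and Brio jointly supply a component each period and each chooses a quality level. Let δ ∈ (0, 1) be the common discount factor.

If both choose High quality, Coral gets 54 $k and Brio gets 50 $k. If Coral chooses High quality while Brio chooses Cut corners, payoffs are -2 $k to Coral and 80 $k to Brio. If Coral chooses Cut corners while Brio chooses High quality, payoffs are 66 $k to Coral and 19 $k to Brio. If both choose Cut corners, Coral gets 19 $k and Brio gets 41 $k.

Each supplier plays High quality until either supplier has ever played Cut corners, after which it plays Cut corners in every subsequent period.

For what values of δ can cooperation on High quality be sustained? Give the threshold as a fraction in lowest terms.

10/13

Coral: cooperation gives 54 each period; deviation gives 66 once then 19 forever.
  54/(1−δ) ≥ 66 + 19δ/(1−δ) ⇒ δ ≥ 12/47.
Brio: cooperation gives 50 each period; deviation gives 80 once then 41 forever.
  δ ≥ 30/39 = 10/13.
Both must hold, so the binding constraint is Brio's: δ ≥ 10/13.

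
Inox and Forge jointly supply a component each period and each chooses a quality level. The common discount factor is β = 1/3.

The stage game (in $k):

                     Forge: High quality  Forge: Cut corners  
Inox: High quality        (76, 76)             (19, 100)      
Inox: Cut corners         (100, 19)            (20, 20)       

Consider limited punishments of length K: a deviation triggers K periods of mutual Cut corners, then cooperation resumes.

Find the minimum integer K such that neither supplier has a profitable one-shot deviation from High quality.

No profitable deviation requires (76−20)(β+…+β^K) ≥ 100−76, i.e. β+…+β^K ≥ 3/7 ≈ 0.4286.
With β = 1/3, the partial sums are K=1: 0.3333, K=2: 0.4444.
K = 2 is the first length at which the sum reaches 0.4286.

2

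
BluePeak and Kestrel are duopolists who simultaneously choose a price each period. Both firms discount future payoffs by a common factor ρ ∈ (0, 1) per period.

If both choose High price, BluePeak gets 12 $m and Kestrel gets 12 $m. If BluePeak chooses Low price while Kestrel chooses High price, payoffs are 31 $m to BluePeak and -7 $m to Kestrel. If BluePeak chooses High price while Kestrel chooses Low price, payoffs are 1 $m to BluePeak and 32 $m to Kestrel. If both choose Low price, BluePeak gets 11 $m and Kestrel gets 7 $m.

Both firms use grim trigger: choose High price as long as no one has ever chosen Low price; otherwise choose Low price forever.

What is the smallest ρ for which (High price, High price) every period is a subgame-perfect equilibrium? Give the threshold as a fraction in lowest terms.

19/20

For BluePeak: deviation gain 31−12 = 19, per-period punishment loss 12−11 = 1. IC gives ρ ≥ 19/20.
For Kestrel: gain 20, loss 5 per period, so ρ ≥ 20/25 = 4/5.
The tighter constraint is BluePeak's, so cooperation needs ρ ≥ 19/20.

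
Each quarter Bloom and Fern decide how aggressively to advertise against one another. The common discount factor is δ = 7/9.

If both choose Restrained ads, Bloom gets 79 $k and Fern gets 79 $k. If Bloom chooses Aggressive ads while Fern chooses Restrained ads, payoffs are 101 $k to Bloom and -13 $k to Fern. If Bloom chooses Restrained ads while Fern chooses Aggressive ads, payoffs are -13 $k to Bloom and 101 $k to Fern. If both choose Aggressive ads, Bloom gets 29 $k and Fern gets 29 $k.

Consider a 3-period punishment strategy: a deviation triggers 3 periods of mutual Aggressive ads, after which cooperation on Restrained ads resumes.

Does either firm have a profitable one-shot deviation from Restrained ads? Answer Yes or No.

IC: δ+…+δ^3 ≥ (101−79)/(79−29) = 11/25.
At δ = 7/9: partial sum = 1.8532 ≥ 0.4400. Cooperation sustainable.

No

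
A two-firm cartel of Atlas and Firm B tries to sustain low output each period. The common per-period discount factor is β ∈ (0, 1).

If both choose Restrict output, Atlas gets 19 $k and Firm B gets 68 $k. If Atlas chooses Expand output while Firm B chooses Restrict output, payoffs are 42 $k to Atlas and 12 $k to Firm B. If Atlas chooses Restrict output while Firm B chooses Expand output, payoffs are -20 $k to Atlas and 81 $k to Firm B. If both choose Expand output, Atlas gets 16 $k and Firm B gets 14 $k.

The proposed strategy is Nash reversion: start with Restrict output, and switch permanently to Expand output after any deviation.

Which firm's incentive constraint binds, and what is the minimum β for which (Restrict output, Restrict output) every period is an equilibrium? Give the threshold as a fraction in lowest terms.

Atlas; β ≥ 23/26

Atlas's threshold: (42−19)/(42−16) = 23/26.
Firm B's threshold: (81−68)/(81−14) = 13/67.
23/26 > 13/67, so Atlas binds and β* = 23/26.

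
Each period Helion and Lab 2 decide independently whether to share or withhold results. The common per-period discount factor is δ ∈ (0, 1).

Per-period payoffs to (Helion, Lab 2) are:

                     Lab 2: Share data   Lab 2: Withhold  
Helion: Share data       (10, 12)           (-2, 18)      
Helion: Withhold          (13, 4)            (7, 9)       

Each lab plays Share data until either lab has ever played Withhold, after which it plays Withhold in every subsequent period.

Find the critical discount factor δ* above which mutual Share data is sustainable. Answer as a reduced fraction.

For Helion: deviation gain 13−10 = 3, per-period punishment loss 10−7 = 3. IC gives δ ≥ 3/6 = 1/2.
For Lab 2: gain 6, loss 3 per period, so δ ≥ 6/9 = 2/3.
The tighter constraint is Lab 2's, so cooperation needs δ ≥ 2/3.

2/3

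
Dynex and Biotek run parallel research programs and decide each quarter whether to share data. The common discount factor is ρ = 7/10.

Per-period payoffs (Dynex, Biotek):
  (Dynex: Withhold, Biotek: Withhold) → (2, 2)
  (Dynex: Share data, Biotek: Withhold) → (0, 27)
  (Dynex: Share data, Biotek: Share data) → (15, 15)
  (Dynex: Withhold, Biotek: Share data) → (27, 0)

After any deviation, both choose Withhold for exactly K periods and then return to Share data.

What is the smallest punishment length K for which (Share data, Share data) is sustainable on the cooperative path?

2

IC: ρ(1−ρ^K)/(1−ρ) ≥ (27−15)/(15−2) = 12/13.
With ρ = 7/10: need 1 − ρ^K ≥ 12/13·(1−7/10)/(7/10), i.e. ρ^K ≤ 0.6044.
Since (7/10)^1 = 0.7000 and (7/10)^2 = 0.4900, the smallest such K is 2.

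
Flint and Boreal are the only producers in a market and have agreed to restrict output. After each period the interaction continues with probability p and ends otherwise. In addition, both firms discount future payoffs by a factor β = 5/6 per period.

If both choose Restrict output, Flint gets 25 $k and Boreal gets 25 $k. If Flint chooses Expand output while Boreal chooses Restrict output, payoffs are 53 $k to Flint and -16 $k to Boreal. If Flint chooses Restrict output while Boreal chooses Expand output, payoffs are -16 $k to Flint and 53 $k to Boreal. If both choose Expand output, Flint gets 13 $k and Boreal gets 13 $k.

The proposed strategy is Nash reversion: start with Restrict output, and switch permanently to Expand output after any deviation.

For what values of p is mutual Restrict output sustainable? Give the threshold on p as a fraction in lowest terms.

21/25

With continuation probability p and discount β, the effective per-period discount factor is βp.
Grim-trigger IC: βp ≥ (53−25)/(53−13) = 7/10.
So p ≥ (7/10)/(5/6) = 21/25.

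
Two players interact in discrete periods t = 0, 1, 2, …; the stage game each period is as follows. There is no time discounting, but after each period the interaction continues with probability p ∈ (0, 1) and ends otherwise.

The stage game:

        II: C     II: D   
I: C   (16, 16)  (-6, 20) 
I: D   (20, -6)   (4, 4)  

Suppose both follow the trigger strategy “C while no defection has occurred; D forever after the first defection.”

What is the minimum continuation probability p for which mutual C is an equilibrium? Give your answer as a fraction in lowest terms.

With no time discounting, the continuation probability p plays the role of the discount factor.
Grim-trigger IC: 16/(1−p) ≥ 20 + 4p/(1−p) ⇒ p ≥ (20−16)/(20−4) = 1/4.

1/4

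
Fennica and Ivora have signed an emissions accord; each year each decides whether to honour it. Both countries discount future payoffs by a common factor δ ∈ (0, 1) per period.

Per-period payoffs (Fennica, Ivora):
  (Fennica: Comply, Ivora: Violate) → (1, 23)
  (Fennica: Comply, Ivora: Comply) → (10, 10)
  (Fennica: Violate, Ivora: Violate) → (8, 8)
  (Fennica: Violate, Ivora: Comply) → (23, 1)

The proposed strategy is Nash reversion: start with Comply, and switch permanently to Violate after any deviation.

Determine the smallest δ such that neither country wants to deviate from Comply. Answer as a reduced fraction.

13/15

Under grim trigger the critical discount factor is (T−C)/(T−P) with T = 23, C = 10, P = 8.
δ* = (23−10)/(23−8) = 13/15.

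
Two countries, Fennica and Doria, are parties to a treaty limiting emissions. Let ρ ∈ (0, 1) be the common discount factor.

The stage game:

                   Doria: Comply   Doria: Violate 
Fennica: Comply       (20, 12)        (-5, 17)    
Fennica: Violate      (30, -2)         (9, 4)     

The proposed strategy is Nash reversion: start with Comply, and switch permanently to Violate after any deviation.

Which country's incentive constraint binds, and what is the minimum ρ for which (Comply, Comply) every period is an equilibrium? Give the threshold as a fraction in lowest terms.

Fennica: cooperation gives 20 each period; deviation gives 30 once then 9 forever.
  20/(1−ρ) ≥ 30 + 9ρ/(1−ρ) ⇒ ρ ≥ 10/21.
Doria: cooperation gives 12 each period; deviation gives 17 once then 4 forever.
  ρ ≥ 5/13.
Both must hold, so the binding constraint is Fennica's: ρ ≥ 10/21.

Fennica; ρ ≥ 10/21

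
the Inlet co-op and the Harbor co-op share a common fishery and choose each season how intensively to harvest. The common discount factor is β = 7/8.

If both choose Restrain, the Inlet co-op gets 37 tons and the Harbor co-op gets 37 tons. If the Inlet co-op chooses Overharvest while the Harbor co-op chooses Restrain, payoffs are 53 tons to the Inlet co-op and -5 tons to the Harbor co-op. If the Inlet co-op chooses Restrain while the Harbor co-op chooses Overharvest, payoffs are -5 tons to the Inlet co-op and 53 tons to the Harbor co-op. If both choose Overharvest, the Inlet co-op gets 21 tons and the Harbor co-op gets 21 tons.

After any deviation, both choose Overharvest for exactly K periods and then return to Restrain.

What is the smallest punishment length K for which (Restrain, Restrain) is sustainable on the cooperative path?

No profitable deviation requires (37−21)(β+…+β^K) ≥ 53−37, i.e. β+…+β^K ≥ 1 ≈ 1.0000.
With β = 7/8, the partial sums are K=1: 0.8750, K=2: 1.6406.
K = 2 is the first length at which the sum reaches 1.0000.

2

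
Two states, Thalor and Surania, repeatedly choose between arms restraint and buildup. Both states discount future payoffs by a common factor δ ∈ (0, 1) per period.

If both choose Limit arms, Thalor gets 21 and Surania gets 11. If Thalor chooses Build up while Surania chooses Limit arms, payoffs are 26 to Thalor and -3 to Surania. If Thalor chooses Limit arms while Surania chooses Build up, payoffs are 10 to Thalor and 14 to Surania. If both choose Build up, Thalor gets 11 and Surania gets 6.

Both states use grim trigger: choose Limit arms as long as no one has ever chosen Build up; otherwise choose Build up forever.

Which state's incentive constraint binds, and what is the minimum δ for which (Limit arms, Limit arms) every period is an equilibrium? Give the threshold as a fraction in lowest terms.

Surania; δ ≥ 3/8

Thalor's threshold: (26−21)/(26−11) = 1/3.
Surania's threshold: (14−11)/(14−6) = 3/8.
1/3 < 3/8, so Surania binds and δ* = 3/8.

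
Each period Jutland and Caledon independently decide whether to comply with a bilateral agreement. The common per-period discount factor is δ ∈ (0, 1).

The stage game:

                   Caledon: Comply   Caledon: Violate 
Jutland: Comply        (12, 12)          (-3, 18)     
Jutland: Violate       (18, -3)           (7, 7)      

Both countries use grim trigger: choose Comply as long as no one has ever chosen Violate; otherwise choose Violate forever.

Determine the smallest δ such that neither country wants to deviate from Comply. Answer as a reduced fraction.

6/11

Cooperation forever yields 12 each period: 12/(1−δ).
Deviating yields 18 once, then 7 forever: 18 + 7δ/(1−δ).
No profitable deviation requires 12/(1−δ) ≥ 18 + 7δ/(1−δ).
Multiplying by (1−δ): 12 ≥ 18(1−δ) + 7δ = 18 − 11δ.
So 11δ ≥ 6, i.e. δ ≥ 6/11.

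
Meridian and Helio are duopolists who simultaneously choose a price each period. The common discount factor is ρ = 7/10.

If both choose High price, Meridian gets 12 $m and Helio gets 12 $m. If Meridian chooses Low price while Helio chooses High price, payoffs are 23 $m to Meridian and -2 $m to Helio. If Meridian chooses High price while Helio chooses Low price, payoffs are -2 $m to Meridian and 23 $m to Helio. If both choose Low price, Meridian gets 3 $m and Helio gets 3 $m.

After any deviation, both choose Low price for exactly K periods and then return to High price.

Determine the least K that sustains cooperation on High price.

3

IC: ρ(1−ρ^K)/(1−ρ) ≥ (23−12)/(12−3) = 11/9.
With ρ = 7/10: need 1 − ρ^K ≥ 11/9·(1−7/10)/(7/10), i.e. ρ^K ≤ 0.4762.
Since (7/10)^2 = 0.4900 and (7/10)^3 = 0.3430, the smallest such K is 3.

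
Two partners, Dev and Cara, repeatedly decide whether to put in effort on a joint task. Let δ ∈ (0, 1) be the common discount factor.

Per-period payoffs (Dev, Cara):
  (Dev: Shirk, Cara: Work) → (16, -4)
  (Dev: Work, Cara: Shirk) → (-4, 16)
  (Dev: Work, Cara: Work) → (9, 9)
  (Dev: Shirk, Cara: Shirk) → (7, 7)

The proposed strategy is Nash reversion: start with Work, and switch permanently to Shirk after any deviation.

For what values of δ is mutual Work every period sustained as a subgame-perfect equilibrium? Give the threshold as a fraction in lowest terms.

Cooperation forever yields 9 each period: 9/(1−δ).
Deviating yields 16 once, then 7 forever: 16 + 7δ/(1−δ).
No profitable deviation requires 9/(1−δ) ≥ 16 + 7δ/(1−δ).
Multiplying by (1−δ): 9 ≥ 16(1−δ) + 7δ = 16 − 9δ.
So 9δ ≥ 7, i.e. δ ≥ 7/9.

7/9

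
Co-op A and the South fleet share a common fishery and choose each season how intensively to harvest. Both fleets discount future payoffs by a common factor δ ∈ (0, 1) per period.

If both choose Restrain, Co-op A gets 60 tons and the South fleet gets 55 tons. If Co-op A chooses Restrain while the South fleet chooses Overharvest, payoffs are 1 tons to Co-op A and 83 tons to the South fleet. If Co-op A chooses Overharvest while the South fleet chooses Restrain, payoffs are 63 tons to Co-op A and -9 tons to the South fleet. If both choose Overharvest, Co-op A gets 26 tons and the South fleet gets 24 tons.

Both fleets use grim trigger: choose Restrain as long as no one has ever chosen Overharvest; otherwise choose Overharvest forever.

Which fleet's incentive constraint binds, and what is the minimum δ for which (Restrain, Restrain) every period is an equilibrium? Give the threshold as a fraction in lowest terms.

Co-op A's threshold: (63−60)/(63−26) = 3/37.
the South fleet's threshold: (83−55)/(83−24) = 28/59.
3/37 < 28/59, so the South fleet binds and δ* = 28/59.

the South fleet; δ ≥ 28/59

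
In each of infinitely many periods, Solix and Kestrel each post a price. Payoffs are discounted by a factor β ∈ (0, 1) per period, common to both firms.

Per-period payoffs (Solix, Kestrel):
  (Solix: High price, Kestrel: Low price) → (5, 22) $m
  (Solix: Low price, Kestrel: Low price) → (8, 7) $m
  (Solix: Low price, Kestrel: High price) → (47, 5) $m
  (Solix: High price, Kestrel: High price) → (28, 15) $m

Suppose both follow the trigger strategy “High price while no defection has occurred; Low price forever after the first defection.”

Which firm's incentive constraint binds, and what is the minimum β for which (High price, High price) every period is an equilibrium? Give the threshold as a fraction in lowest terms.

Solix; β ≥ 19/39

Solix: cooperation gives 28 each period; deviation gives 47 once then 8 forever.
  28/(1−β) ≥ 47 + 8β/(1−β) ⇒ β ≥ 19/39.
Kestrel: cooperation gives 15 each period; deviation gives 22 once then 7 forever.
  β ≥ 7/15.
Both must hold, so the binding constraint is Solix's: β ≥ 19/39.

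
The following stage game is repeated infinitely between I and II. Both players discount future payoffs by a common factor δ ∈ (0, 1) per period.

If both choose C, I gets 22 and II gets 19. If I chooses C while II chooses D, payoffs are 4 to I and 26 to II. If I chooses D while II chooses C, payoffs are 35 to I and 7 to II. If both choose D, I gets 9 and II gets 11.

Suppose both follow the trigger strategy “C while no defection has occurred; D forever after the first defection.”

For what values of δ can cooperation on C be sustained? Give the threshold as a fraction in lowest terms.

I's threshold: (35−22)/(35−9) = 1/2.
II's threshold: (26−19)/(26−11) = 7/15.
1/2 > 7/15, so I binds and δ* = 1/2.

1/2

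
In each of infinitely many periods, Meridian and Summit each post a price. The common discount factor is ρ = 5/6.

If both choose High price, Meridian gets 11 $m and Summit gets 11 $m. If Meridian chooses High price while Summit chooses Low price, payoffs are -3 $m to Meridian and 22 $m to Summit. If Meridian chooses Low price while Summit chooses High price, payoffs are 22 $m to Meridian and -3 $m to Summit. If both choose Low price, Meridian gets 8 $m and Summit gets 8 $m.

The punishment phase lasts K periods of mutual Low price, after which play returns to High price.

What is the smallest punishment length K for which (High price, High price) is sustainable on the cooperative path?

8

Need Σ_{k=1}^{K} ρ^k ≥ (22−11)/(11−8) = 3.6667 at ρ = 5/6.
At K = 7 the sum is 3.6046 < 3.6667; at K = 8 it is 3.8372 ≥ 3.6667.
So the minimum punishment length is K = 8.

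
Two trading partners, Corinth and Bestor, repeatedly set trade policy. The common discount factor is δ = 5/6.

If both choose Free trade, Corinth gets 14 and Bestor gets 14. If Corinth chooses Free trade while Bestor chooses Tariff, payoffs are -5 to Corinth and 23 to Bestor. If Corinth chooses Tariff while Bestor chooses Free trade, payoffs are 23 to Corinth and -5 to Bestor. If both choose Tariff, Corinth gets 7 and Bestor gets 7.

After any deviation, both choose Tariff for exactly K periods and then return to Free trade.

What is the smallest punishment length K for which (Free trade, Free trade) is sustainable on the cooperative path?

2

IC: δ(1−δ^K)/(1−δ) ≥ (23−14)/(14−7) = 9/7.
With δ = 5/6: need 1 − δ^K ≥ 9/7·(1−5/6)/(5/6), i.e. δ^K ≤ 0.7429.
Since (5/6)^1 = 0.8333 and (5/6)^2 = 0.6944, the smallest such K is 2.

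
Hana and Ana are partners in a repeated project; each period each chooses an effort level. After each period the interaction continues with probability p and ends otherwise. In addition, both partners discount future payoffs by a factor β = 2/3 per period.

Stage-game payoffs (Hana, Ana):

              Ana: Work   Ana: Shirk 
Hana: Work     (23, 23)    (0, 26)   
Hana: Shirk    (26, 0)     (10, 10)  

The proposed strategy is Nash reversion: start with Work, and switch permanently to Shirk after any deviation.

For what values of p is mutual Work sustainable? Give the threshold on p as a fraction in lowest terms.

Expected continuation weight on next period's payoff is β·p = 2/3·p, which plays the role of the discount factor.
Cooperation requires 2/3·p ≥ (26−23)/(26−10) = 3/16, hence p ≥ 9/32.

9/32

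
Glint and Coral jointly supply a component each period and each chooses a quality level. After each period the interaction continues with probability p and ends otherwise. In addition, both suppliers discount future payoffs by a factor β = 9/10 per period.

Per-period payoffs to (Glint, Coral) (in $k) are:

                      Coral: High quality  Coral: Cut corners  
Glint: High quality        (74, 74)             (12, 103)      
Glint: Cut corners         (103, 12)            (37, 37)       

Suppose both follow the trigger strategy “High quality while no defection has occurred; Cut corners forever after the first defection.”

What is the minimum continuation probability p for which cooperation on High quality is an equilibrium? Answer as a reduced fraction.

With continuation probability p and discount β, the effective per-period discount factor is βp.
Grim-trigger IC: βp ≥ (103−74)/(103−37) = 29/66.
So p ≥ (29/66)/(9/10) = 145/297.

145/297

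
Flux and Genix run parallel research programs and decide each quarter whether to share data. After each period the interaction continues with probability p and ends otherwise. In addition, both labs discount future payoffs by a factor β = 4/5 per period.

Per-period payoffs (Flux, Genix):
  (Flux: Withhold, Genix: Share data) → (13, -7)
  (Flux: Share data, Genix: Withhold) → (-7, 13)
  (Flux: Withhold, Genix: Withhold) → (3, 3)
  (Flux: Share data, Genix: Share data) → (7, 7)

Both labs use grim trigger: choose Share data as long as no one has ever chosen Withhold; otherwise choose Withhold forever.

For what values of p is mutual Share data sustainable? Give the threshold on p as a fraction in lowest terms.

With continuation probability p and discount β, the effective per-period discount factor is βp.
Grim-trigger IC: βp ≥ (13−7)/(13−3) = 3/5.
So p ≥ (3/5)/(4/5) = 3/4.

3/4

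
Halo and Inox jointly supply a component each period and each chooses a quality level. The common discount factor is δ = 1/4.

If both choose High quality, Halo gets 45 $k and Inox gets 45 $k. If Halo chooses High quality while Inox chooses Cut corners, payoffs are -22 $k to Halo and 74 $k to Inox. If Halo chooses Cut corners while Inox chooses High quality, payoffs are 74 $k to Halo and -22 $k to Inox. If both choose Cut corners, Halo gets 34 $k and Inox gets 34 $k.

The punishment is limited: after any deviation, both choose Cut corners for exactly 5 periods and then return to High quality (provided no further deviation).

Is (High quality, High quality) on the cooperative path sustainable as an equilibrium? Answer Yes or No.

IC: δ+…+δ^5 ≥ (74−45)/(45−34) = 29/11.
At δ = 1/4: partial sum = 0.3330 < 2.6364. Cooperation not sustainable.

No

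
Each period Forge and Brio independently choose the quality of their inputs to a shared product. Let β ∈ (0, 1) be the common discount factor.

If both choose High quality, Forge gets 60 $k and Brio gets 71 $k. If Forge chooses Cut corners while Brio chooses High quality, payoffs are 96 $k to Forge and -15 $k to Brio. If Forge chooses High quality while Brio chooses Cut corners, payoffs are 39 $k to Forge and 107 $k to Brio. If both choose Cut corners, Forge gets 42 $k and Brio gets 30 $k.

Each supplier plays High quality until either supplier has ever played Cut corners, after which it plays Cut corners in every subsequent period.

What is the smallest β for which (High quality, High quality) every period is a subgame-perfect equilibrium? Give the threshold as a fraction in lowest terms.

Forge: cooperation gives 60 each period; deviation gives 96 once then 42 forever.
  60/(1−β) ≥ 96 + 42β/(1−β) ⇒ β ≥ 36/54 = 2/3.
Brio: cooperation gives 71 each period; deviation gives 107 once then 30 forever.
  β ≥ 36/77.
Both must hold, so the binding constraint is Forge's: β ≥ 2/3.

2/3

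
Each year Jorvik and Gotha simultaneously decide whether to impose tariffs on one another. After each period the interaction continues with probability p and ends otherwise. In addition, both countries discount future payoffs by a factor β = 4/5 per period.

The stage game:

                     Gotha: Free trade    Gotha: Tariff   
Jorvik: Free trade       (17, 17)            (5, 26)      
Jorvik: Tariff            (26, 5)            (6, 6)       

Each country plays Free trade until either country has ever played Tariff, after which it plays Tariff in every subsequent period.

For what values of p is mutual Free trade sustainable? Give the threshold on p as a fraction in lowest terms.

9/16

Expected continuation weight on next period's payoff is β·p = 4/5·p, which plays the role of the discount factor.
Cooperation requires 4/5·p ≥ (26−17)/(26−6) = 9/20, hence p ≥ 9/16.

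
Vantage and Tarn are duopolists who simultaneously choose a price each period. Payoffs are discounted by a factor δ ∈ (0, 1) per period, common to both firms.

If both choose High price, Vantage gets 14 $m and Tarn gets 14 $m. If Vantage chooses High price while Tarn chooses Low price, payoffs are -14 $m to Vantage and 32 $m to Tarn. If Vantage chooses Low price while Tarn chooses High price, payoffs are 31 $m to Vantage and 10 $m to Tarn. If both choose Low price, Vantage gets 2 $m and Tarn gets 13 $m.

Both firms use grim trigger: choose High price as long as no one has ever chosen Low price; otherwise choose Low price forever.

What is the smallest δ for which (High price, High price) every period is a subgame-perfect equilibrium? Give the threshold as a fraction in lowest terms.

18/19

For Vantage: deviation gain 31−14 = 17, per-period punishment loss 14−2 = 12. IC gives δ ≥ 17/29.
For Tarn: gain 18, loss 1 per period, so δ ≥ 18/19.
The tighter constraint is Tarn's, so cooperation needs δ ≥ 18/19.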